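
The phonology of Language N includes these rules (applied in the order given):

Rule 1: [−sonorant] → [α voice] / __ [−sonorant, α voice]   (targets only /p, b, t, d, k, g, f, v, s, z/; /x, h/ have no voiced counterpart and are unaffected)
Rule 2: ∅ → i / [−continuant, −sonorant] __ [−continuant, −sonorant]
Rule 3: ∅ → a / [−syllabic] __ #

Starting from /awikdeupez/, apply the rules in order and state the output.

Rule 1 (regressive voicing assimilation): /k/ precedes the voiced obstruent /d/, so it voices to [g] by assimilation. /awikdeupez/ → awigdeupez.
Rule 2 (stop-cluster i-epenthesis): /g/ and /d/ form a stop–stop cluster, so [i] is inserted between them. /awigdeupez/ → awigideupez.
Rule 3 (final a-epenthesis): the form ends in the consonant /z/, so [a] is inserted word-finally. /awigideupez/ → awigideupeza.

awigideupeza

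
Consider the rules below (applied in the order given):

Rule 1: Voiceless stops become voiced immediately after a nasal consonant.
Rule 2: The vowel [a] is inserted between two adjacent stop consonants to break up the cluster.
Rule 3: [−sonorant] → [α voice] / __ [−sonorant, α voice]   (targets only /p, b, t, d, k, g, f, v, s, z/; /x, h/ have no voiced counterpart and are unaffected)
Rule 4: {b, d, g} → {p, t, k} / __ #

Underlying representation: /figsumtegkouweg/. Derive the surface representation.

Rule 1 (post-nasal voicing): /t/ is a voiceless stop immediately after the nasal /m/, so it voices to [d]. /figsumtegkouweg/ → figsumdegkouweg.
Rule 2 (stop-cluster a-epenthesis): /g/ and /k/ form a stop–stop cluster, so [a] is inserted between them. /figsumdegkouweg/ → figsumdegakouweg.
Rule 3 (regressive voicing assimilation): /g/ precedes the voiceless obstruent /s/, so it devoices to [k] by assimilation. /figsumdegakouweg/ → fiksumdegakouweg.
Rule 4 (final devoicing): /g/ is a voiced stop in word-final position, so it devoices to [k]. /fiksumdegakouweg/ → fiksumdegakouwek.

fiksumdegakouwek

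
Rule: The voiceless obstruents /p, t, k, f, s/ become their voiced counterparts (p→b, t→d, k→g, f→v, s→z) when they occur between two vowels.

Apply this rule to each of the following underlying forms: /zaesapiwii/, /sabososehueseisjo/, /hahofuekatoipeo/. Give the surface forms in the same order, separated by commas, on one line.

zaezabiwii, sabozozehuezeisjo, hahovuegadoibeo

/zaesapiwii/: /s/ is a voiceless obstruent between vowels /e/ and /a/, so it voices to [z]. /p/ is a voiceless obstruent between vowels /a/ and /i/, so it voices to [b]. → [zaezabiwii].
/sabososehueseisjo/: /s/ is a voiceless obstruent between vowels /o/ and /o/, so it voices to [z]. /s/ is a voiceless obstruent between vowels /o/ and /e/, so it voices to [z]. /s/ is a voiceless obstruent between vowels /e/ and /e/, so it voices to [z]. → [sabozozehuezeisjo].
/hahofuekatoipeo/: /f/ is a voiceless obstruent between vowels /o/ and /u/, so it voices to [v]. /k/ is a voiceless obstruent between vowels /e/ and /a/, so it voices to [g]. /t/ is a voiceless obstruent between vowels /a/ and /o/, so it voices to [d]. /p/ is a voiceless obstruent between vowels /i/ and /e/, so it voices to [b]. → [hahovuegadoibeo].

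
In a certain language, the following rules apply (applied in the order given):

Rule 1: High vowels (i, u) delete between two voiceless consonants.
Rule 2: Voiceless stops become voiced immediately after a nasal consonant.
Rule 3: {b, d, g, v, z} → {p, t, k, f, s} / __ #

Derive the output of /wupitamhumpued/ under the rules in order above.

wuptamhumbuet

Rule 1 (high vowel syncope): /i/ is a high vowel flanked by voiceless consonants /p/ and /t/, so it deletes. /wupitamhumpued/ → wuptamhumpued.
Rule 2 (post-nasal voicing): /p/ is a voiceless stop immediately after the nasal /m/, so it voices to [b]. /wuptamhumpued/ → wuptamhumbued.
Rule 3 (final devoicing): /d/ is a voiced obstruent in word-final position, so it devoices to [t]. /wuptamhumbued/ → wuptamhumbuet.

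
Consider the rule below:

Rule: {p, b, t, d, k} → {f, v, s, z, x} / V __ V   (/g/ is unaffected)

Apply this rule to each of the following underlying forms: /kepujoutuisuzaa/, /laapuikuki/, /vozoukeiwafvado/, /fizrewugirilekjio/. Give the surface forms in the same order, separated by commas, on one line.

/kepujoutuisuzaa/: /p/ is a stop between vowels /e/ and /u/, so it spirantizes to the fricative [f]. /t/ is a stop between vowels /u/ and /u/, so it spirantizes to the fricative [s]. → [kefujousuisuzaa].
/laapuikuki/: /p/ is a stop between vowels /a/ and /u/, so it spirantizes to the fricative [f]. /k/ is a stop between vowels /i/ and /u/, so it spirantizes to the fricative [x]. /k/ is a stop between vowels /u/ and /i/, so it spirantizes to the fricative [x]. → [laafuixuxi].
/vozoukeiwafvado/: /k/ is a stop between vowels /u/ and /e/, so it spirantizes to the fricative [x]. /d/ is a stop between vowels /a/ and /o/, so it spirantizes to the fricative [z]. → [vozouxeiwafvazo].
/fizrewugirilekjio/: the rule's environment is not met; surfaces unchanged as [fizrewugirilekjio].

kefujousuisuzaa, laafuixuxi, vozouxeiwafvazo, fizrewugirilekjio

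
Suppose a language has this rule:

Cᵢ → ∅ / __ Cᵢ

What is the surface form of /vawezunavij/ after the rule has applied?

No segment of /vawezunavij/ meets the structural description of the rule, so the form surfaces unchanged.

vawezunavij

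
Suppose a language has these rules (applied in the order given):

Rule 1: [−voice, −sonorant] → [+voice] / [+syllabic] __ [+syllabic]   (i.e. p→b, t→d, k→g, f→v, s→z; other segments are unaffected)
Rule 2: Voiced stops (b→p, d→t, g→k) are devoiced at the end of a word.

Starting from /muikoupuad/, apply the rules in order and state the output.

Rule 1 (intervocalic voicing): /k/ is a voiceless obstruent between vowels /i/ and /o/, so it voices to [g]. /p/ is a voiceless obstruent between vowels /u/ and /u/, so it voices to [b]. /muikoupuad/ → muigoubuad.
Rule 2 (final devoicing): /d/ is a voiced stop in word-final position, so it devoices to [t]. /muigoubuad/ → muigoubuat.

muigoubuat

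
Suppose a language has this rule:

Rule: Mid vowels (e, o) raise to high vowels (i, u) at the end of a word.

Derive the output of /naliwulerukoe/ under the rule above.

naliwulerukoi

Scanning /naliwulerukoe/: /e/ at position 8 is not in the conditioning environment; /o/ at position 12 is not in the conditioning environment; /e/ is a mid vowel in word-final position, so it raises to [i].
Result: [naliwulerukoi].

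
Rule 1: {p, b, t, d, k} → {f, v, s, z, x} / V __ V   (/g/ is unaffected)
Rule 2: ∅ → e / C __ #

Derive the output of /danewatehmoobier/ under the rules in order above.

Rule 1 (intervocalic spirantization): /t/ is a stop between vowels /a/ and /e/, so it spirantizes to the fricative [s]. /b/ is a stop between vowels /o/ and /i/, so it spirantizes to the fricative [v]. /danewatehmoobier/ → danewasehmoovier.
Rule 2 (final e-epenthesis): the form ends in the consonant /r/, so [e] is inserted word-finally. /danewasehmoovier/ → danewasehmooviere.

danewasehmooviere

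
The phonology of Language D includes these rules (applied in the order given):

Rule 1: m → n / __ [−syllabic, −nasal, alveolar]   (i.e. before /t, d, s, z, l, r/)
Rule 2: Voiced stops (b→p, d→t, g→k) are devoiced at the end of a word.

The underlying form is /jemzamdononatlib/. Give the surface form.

jenzandononatlip

Rule 1 (nasal place assimilation): /m/ precedes the alveolar consonant /z/, so it assimilates in place to [n]. /m/ precedes the alveolar consonant /d/, so it assimilates in place to [n]. /jemzamdononatlib/ → jenzandononatlib.
Rule 2 (final devoicing): /b/ is a voiced stop in word-final position, so it devoices to [p]. /jenzandononatlib/ → jenzandononatlip.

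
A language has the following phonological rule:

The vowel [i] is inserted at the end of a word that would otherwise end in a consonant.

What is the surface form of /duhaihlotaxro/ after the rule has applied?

No segment of /duhaihlotaxro/ meets the structural description of the rule, so the form surfaces unchanged.

duhaihlotaxro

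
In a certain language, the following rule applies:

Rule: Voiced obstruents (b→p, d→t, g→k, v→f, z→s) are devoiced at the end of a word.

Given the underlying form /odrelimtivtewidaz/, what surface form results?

odrelimtivtewidas

Scanning /odrelimtivtewidaz/: /d/ at position 2 is not in the conditioning environment; /v/ at position 10 is not in the conditioning environment; /d/ at position 15 is not in the conditioning environment; /z/ is a voiced obstruent in word-final position, so it devoices to [s].
Result: [odrelimtivtewidas].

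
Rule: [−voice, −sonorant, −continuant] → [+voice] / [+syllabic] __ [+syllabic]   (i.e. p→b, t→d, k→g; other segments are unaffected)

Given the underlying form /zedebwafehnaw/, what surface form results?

No segment of /zedebwafehnaw/ meets the structural description of the rule, so the form surfaces unchanged.

zedebwafehnaw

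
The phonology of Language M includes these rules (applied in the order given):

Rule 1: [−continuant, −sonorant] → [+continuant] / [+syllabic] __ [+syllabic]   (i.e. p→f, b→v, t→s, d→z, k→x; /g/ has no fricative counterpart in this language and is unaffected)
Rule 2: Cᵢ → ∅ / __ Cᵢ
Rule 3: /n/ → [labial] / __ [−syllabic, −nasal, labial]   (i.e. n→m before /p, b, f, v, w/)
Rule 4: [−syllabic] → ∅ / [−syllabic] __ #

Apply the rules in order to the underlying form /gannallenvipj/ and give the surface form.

Rule 1 (intervocalic spirantization): no segment meets the environment; /gannallenvipj/ is unchanged.
Rule 2 (degemination): /nn/ is a geminate; the first /n/ deletes. /ll/ is a geminate; the first /l/ deletes. /gannallenvipj/ → ganalenvipj.
Rule 3 (nasal place assimilation): /n/ precedes the labial consonant /v/, so it assimilates in place to [m]. /ganalenvipj/ → ganalemvipj.
Rule 4 (final cluster simplification): /j/ is the second consonant of a word-final cluster /pj/, so it deletes. /ganalemvipj/ → ganalemvip.

ganalemvip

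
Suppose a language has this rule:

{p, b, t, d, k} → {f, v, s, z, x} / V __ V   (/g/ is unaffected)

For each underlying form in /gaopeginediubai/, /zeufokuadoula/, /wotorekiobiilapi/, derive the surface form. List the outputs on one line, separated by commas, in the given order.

gaofegineziuvai, zeufoxuazoula, wosorexioviilafi

/gaopeginediubai/: /p/ is a stop between vowels /o/ and /e/, so it spirantizes to the fricative [f]. /d/ is a stop between vowels /e/ and /i/, so it spirantizes to the fricative [z]. /b/ is a stop between vowels /u/ and /a/, so it spirantizes to the fricative [v]. → [gaofegineziuvai].
/zeufokuadoula/: /k/ is a stop between vowels /o/ and /u/, so it spirantizes to the fricative [x]. /d/ is a stop between vowels /a/ and /o/, so it spirantizes to the fricative [z]. → [zeufoxuazoula].
/wotorekiobiilapi/: /t/ is a stop between vowels /o/ and /o/, so it spirantizes to the fricative [s]. /k/ is a stop between vowels /e/ and /i/, so it spirantizes to the fricative [x]. /b/ is a stop between vowels /o/ and /i/, so it spirantizes to the fricative [v]. /p/ is a stop between vowels /a/ and /i/, so it spirantizes to the fricative [f]. → [wosorexioviilafi].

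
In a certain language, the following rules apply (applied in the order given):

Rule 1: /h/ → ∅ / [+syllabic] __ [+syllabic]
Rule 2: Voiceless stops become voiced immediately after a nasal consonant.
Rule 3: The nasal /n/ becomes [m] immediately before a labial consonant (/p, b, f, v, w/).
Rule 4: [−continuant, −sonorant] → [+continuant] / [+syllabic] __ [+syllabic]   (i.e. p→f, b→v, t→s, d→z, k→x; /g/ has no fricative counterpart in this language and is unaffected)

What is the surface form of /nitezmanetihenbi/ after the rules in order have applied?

nisezmanesiembi

Rule 1 (intervocalic h-deletion): /h/ occurs between vowels /i/ and /e/, so it deletes. /nitezmanetihenbi/ → nitezmanetienbi.
Rule 2 (post-nasal voicing): no segment meets the environment; /nitezmanetienbi/ is unchanged.
Rule 3 (nasal place assimilation): /n/ precedes the labial consonant /b/, so it assimilates in place to [m]. /nitezmanetienbi/ → nitezmanetiembi.
Rule 4 (intervocalic spirantization): /t/ is a stop between vowels /i/ and /e/, so it spirantizes to the fricative [s]. /t/ is a stop between vowels /e/ and /i/, so it spirantizes to the fricative [s]. /nitezmanetiembi/ → nisezmanesiembi.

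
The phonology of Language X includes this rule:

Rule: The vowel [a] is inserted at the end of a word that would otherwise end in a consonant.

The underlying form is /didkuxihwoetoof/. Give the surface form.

the form ends in the consonant /f/, so [a] is inserted word-finally.
Surface form: [didkuxihwoetoofa].

didkuxihwoetoofa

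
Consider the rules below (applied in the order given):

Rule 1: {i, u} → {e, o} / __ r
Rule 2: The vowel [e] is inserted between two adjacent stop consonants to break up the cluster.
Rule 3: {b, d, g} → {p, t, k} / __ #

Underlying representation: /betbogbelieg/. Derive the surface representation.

Rule 1 (pre-rhotic lowering): no segment meets the environment; /betbogbelieg/ is unchanged.
Rule 2 (stop-cluster e-epenthesis): /t/ and /b/ form a stop–stop cluster, so [e] is inserted between them. /g/ and /b/ form a stop–stop cluster, so [e] is inserted between them. /betbogbelieg/ → betebogebelieg.
Rule 3 (final devoicing): /g/ is a voiced stop in word-final position, so it devoices to [k]. /betebogebelieg/ → betebogebeliek.

betebogebeliek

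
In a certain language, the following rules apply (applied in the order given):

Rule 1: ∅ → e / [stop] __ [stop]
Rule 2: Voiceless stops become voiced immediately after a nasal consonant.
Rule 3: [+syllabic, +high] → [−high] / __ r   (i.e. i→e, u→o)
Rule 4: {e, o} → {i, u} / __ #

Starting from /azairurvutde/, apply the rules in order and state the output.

Rule 1 (stop-cluster e-epenthesis): /t/ and /d/ form a stop–stop cluster, so [e] is inserted between them. /azairurvutde/ → azairurvutede.
Rule 2 (post-nasal voicing): no segment meets the environment; /azairurvutede/ is unchanged.
Rule 3 (pre-rhotic lowering): /i/ is a high vowel immediately before /r/, so it lowers to [e]. /u/ is a high vowel immediately before /r/, so it lowers to [o]. /azairurvutede/ → azaerorvutede.
Rule 4 (final vowel raising): /e/ is a mid vowel in word-final position, so it raises to [i]. /azaerorvutede/ → azaerorvutedi.

azaerorvutedi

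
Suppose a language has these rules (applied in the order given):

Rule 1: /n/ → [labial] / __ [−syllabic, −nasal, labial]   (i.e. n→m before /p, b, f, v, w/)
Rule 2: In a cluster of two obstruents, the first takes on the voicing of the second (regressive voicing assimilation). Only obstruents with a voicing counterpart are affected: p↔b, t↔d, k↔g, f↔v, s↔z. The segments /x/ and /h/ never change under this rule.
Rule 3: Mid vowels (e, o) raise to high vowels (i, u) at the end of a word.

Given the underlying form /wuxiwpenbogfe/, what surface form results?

Rule 1 (nasal place assimilation): /n/ precedes the labial consonant /b/, so it assimilates in place to [m]. /wuxiwpenbogfe/ → wuxiwpembogfe.
Rule 2 (regressive voicing assimilation): /g/ precedes the voiceless obstruent /f/, so it devoices to [k] by assimilation. /wuxiwpembogfe/ → wuxiwpembokfe.
Rule 3 (final vowel raising): /e/ is a mid vowel in word-final position, so it raises to [i]. /wuxiwpembokfe/ → wuxiwpembokfi.

wuxiwpembokfi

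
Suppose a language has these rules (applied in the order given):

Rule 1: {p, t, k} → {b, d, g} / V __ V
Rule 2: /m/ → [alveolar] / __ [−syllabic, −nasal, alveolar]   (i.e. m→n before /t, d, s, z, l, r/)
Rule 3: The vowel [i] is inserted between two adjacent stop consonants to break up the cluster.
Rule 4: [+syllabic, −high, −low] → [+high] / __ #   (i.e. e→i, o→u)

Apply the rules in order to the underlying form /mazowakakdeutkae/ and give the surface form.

Rule 1 (intervocalic voicing): /k/ is a voiceless stop between vowels /a/ and /a/, so it voices to [g]. /mazowakakdeutkae/ → mazowagakdeutkae.
Rule 2 (nasal place assimilation): no segment meets the environment; /mazowagakdeutkae/ is unchanged.
Rule 3 (stop-cluster i-epenthesis): /k/ and /d/ form a stop–stop cluster, so [i] is inserted between them. /t/ and /k/ form a stop–stop cluster, so [i] is inserted between them. /mazowagakdeutkae/ → mazowagakideutikae.
Rule 4 (final vowel raising): /e/ is a mid vowel in word-final position, so it raises to [i]. /mazowagakideutikae/ → mazowagakideutikai.

mazowagakideutikai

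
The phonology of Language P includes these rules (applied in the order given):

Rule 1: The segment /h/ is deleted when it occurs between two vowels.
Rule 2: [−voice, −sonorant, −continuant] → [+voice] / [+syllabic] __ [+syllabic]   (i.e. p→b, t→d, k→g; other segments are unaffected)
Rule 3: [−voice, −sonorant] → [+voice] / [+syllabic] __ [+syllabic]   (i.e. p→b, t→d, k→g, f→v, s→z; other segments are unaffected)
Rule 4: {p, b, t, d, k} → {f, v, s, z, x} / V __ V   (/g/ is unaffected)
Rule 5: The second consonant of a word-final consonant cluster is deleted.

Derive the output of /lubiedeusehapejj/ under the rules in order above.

luviezeuzeavej

Rule 1 (intervocalic h-deletion): /h/ occurs between vowels /e/ and /a/, so it deletes. /lubiedeusehapejj/ → lubiedeuseapejj.
Rule 2 (intervocalic voicing): /p/ is a voiceless stop between vowels /a/ and /e/, so it voices to [b]. /lubiedeuseapejj/ → lubiedeuseabejj.
Rule 3 (intervocalic voicing): /s/ is a voiceless obstruent between vowels /u/ and /e/, so it voices to [z]. /lubiedeuseabejj/ → lubiedeuzeabejj.
Rule 4 (intervocalic spirantization): /b/ is a stop between vowels /u/ and /i/, so it spirantizes to the fricative [v]. /d/ is a stop between vowels /e/ and /e/, so it spirantizes to the fricative [z]. /b/ is a stop between vowels /a/ and /e/, so it spirantizes to the fricative [v]. /lubiedeuzeabejj/ → luviezeuzeavejj.
Rule 5 (final cluster simplification): /j/ is the second consonant of a word-final cluster /jj/, so it deletes. /luviezeuzeavejj/ → luviezeuzeavej.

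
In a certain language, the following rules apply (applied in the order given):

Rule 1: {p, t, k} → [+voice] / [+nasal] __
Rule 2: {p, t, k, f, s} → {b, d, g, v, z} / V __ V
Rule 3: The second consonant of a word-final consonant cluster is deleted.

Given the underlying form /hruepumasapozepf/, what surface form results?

hruebumazabozep

Rule 1 (post-nasal voicing): no segment meets the environment; /hruepumasapozepf/ is unchanged.
Rule 2 (intervocalic voicing): /p/ is a voiceless obstruent between vowels /e/ and /u/, so it voices to [b]. /s/ is a voiceless obstruent between vowels /a/ and /a/, so it voices to [z]. /p/ is a voiceless obstruent between vowels /a/ and /o/, so it voices to [b]. /hruepumasapozepf/ → hruebumazabozepf.
Rule 3 (final cluster simplification): /f/ is the second consonant of a word-final cluster /pf/, so it deletes. /hruebumazabozepf/ → hruebumazabozep.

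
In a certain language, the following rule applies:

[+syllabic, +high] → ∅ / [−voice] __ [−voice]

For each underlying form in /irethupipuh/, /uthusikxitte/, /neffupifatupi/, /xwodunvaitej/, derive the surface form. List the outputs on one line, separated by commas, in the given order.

irethpph, uthskxtte, neffpfatpi, xwodunvaitej

/irethupipuh/: /u/ is a high vowel flanked by voiceless consonants /h/ and /p/, so it deletes. /i/ is a high vowel flanked by voiceless consonants /p/ and /p/, so it deletes. /u/ is a high vowel flanked by voiceless consonants /p/ and /h/, so it deletes. → [irethpph].
/uthusikxitte/: /u/ is a high vowel flanked by voiceless consonants /h/ and /s/, so it deletes. /i/ is a high vowel flanked by voiceless consonants /s/ and /k/, so it deletes. /i/ is a high vowel flanked by voiceless consonants /x/ and /t/, so it deletes. → [uthskxtte].
/neffupifatupi/: /u/ is a high vowel flanked by voiceless consonants /f/ and /p/, so it deletes. /i/ is a high vowel flanked by voiceless consonants /p/ and /f/, so it deletes. /u/ is a high vowel flanked by voiceless consonants /t/ and /p/, so it deletes. → [neffpfatpi].
/xwodunvaitej/: the rule's environment is not met; surfaces unchanged as [xwodunvaitej].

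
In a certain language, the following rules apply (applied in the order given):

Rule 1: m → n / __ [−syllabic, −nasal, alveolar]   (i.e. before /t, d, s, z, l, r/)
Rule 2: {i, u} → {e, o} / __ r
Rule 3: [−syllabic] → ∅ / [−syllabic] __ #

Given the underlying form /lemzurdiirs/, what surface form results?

Rule 1 (nasal place assimilation): /m/ precedes the alveolar consonant /z/, so it assimilates in place to [n]. /lemzurdiirs/ → lenzurdiirs.
Rule 2 (pre-rhotic lowering): /u/ is a high vowel immediately before /r/, so it lowers to [o]. /i/ is a high vowel immediately before /r/, so it lowers to [e]. /lenzurdiirs/ → lenzordiers.
Rule 3 (final cluster simplification): /s/ is the second consonant of a word-final cluster /rs/, so it deletes. /lenzordiers/ → lenzordier.

lenzordier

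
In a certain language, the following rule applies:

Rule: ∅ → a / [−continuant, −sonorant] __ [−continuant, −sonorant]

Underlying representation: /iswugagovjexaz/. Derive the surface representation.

No segment of /iswugagovjexaz/ meets the structural description of the rule, so the form surfaces unchanged.

iswugagovjexaz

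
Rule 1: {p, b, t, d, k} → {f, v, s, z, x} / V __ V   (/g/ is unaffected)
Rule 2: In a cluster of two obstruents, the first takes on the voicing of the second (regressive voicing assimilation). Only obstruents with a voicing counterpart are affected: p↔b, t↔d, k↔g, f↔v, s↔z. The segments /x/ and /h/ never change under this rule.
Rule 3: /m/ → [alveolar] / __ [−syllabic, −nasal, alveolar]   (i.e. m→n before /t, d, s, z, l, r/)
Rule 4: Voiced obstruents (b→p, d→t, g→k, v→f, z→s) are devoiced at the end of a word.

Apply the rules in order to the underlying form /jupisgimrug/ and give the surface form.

Rule 1 (intervocalic spirantization): /p/ is a stop between vowels /u/ and /i/, so it spirantizes to the fricative [f]. /jupisgimrug/ → jufisgimrug.
Rule 2 (regressive voicing assimilation): /s/ precedes the voiced obstruent /g/, so it voices to [z] by assimilation. /jufisgimrug/ → jufizgimrug.
Rule 3 (nasal place assimilation): /m/ precedes the alveolar consonant /r/, so it assimilates in place to [n]. /jufizgimrug/ → jufizginrug.
Rule 4 (final devoicing): /g/ is a voiced obstruent in word-final position, so it devoices to [k]. /jufizginrug/ → jufizginruk.

jufizginruk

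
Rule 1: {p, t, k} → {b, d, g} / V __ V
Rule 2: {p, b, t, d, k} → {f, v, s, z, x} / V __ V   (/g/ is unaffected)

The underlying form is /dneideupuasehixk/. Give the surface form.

dneizeuvuasehixk

Rule 1 (intervocalic voicing): /p/ is a voiceless stop between vowels /u/ and /u/, so it voices to [b]. /dneideupuasehixk/ → dneideubuasehixk.
Rule 2 (intervocalic spirantization): /d/ is a stop between vowels /i/ and /e/, so it spirantizes to the fricative [z]. /b/ is a stop between vowels /u/ and /u/, so it spirantizes to the fricative [v]. /dneideubuasehixk/ → dneizeuvuasehixk.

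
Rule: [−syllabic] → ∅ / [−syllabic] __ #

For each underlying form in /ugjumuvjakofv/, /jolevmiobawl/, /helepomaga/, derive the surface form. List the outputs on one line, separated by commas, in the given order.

/ugjumuvjakofv/: /v/ is the second consonant of a word-final cluster /fv/, so it deletes. → [ugjumuvjakof].
/jolevmiobawl/: /l/ is the second consonant of a word-final cluster /wl/, so it deletes. → [jolevmiobaw].
/helepomaga/: the rule's environment is not met; surfaces unchanged as [helepomaga].

ugjumuvjakof, jolevmiobaw, helepomaga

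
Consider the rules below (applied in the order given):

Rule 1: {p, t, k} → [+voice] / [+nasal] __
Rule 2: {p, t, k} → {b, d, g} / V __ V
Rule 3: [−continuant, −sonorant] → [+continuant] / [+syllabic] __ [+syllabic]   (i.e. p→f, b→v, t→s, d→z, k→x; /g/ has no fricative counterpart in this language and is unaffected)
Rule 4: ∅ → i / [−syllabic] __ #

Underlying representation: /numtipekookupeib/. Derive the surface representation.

numdivegooguveibi

Rule 1 (post-nasal voicing): /t/ is a voiceless stop immediately after the nasal /m/, so it voices to [d]. /numtipekookupeib/ → numdipekookupeib.
Rule 2 (intervocalic voicing): /p/ is a voiceless stop between vowels /i/ and /e/, so it voices to [b]. /k/ is a voiceless stop between vowels /e/ and /o/, so it voices to [g]. /k/ is a voiceless stop between vowels /o/ and /u/, so it voices to [g]. /p/ is a voiceless stop between vowels /u/ and /e/, so it voices to [b]. /numdipekookupeib/ → numdibegoogubeib.
Rule 3 (intervocalic spirantization): /b/ is a stop between vowels /i/ and /e/, so it spirantizes to the fricative [v]. /b/ is a stop between vowels /u/ and /e/, so it spirantizes to the fricative [v]. /numdibegoogubeib/ → numdivegooguveib.
Rule 4 (final i-epenthesis): the form ends in the consonant /b/, so [i] is inserted word-finally. /numdivegooguveib/ → numdivegooguveibi.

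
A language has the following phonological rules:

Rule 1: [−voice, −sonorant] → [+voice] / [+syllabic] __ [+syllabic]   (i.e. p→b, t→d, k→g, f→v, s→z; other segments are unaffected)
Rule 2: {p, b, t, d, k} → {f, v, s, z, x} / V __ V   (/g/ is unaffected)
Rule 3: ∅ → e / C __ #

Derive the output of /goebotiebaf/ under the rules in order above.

goevozievafe

Rule 1 (intervocalic voicing): /t/ is a voiceless obstruent between vowels /o/ and /i/, so it voices to [d]. /goebotiebaf/ → goebodiebaf.
Rule 2 (intervocalic spirantization): /b/ is a stop between vowels /e/ and /o/, so it spirantizes to the fricative [v]. /d/ is a stop between vowels /o/ and /i/, so it spirantizes to the fricative [z]. /b/ is a stop between vowels /e/ and /a/, so it spirantizes to the fricative [v]. /goebodiebaf/ → goevozievaf.
Rule 3 (final e-epenthesis): the form ends in the consonant /f/, so [e] is inserted word-finally. /goevozievaf/ → goevozievafe.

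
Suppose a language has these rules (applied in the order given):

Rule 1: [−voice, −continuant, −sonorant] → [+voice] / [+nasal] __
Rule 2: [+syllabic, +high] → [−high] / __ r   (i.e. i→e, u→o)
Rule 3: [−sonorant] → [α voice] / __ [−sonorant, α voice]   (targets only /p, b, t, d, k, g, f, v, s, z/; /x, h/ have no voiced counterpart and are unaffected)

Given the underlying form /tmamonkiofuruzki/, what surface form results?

Rule 1 (post-nasal voicing): /k/ is a voiceless stop immediately after the nasal /n/, so it voices to [g]. /tmamonkiofuruzki/ → tmamongiofuruzki.
Rule 2 (pre-rhotic lowering): /u/ is a high vowel immediately before /r/, so it lowers to [o]. /tmamongiofuruzki/ → tmamongioforuzki.
Rule 3 (regressive voicing assimilation): /z/ precedes the voiceless obstruent /k/, so it devoices to [s] by assimilation. /tmamongioforuzki/ → tmamongioforuski.

tmamongioforuski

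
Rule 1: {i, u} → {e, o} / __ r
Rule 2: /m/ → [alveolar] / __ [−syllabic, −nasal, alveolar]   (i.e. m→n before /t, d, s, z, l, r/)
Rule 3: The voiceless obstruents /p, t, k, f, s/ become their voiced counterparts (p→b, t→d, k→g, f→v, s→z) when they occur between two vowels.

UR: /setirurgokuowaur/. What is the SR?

sederorgoguowaor

Rule 1 (pre-rhotic lowering): /i/ is a high vowel immediately before /r/, so it lowers to [e]. /u/ is a high vowel immediately before /r/, so it lowers to [o]. /u/ is a high vowel immediately before /r/, so it lowers to [o]. /setirurgokuowaur/ → seterorgokuowaor.
Rule 2 (nasal place assimilation): no segment meets the environment; /seterorgokuowaor/ is unchanged.
Rule 3 (intervocalic voicing): /t/ is a voiceless obstruent between vowels /e/ and /e/, so it voices to [d]. /k/ is a voiceless obstruent between vowels /o/ and /u/, so it voices to [g]. /seterorgokuowaor/ → sederorgoguowaor.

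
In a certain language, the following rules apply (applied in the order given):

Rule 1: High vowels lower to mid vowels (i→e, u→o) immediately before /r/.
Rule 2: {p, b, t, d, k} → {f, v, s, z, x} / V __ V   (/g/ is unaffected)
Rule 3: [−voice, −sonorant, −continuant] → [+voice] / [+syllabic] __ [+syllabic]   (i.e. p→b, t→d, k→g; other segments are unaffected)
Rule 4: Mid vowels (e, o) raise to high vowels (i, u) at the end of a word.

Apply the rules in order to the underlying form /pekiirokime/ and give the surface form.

pexieroximi

Rule 1 (pre-rhotic lowering): /i/ is a high vowel immediately before /r/, so it lowers to [e]. /pekiirokime/ → pekierokime.
Rule 2 (intervocalic spirantization): /k/ is a stop between vowels /e/ and /i/, so it spirantizes to the fricative [x]. /k/ is a stop between vowels /o/ and /i/, so it spirantizes to the fricative [x]. /pekierokime/ → pexieroxime.
Rule 3 (intervocalic voicing): no segment meets the environment; /pexieroxime/ is unchanged.
Rule 4 (final vowel raising): /e/ is a mid vowel in word-final position, so it raises to [i]. /pexieroxime/ → pexieroximi.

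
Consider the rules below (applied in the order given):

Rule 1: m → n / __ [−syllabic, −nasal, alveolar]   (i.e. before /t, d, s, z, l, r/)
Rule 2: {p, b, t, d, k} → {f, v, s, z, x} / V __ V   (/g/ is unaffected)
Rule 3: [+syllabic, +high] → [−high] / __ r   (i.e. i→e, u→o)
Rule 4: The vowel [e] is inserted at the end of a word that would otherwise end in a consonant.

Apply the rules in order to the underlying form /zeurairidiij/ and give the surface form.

Rule 1 (nasal place assimilation): no segment meets the environment; /zeurairidiij/ is unchanged.
Rule 2 (intervocalic spirantization): /d/ is a stop between vowels /i/ and /i/, so it spirantizes to the fricative [z]. /zeurairidiij/ → zeurairiziij.
Rule 3 (pre-rhotic lowering): /u/ is a high vowel immediately before /r/, so it lowers to [o]. /i/ is a high vowel immediately before /r/, so it lowers to [e]. /zeurairiziij/ → zeoraeriziij.
Rule 4 (final e-epenthesis): the form ends in the consonant /j/, so [e] is inserted word-finally. /zeoraeriziij/ → zeoraeriziije.

zeoraeriziije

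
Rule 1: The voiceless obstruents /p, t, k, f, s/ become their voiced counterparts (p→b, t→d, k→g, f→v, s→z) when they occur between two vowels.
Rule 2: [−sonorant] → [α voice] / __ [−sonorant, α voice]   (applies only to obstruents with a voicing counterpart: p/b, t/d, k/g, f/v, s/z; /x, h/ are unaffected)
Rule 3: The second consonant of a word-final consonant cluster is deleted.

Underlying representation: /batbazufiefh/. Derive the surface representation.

badbazuvief

Rule 1 (intervocalic voicing): /f/ is a voiceless obstruent between vowels /u/ and /i/, so it voices to [v]. /batbazufiefh/ → batbazuviefh.
Rule 2 (regressive voicing assimilation): /t/ precedes the voiced obstruent /b/, so it voices to [d] by assimilation. /batbazuviefh/ → badbazuviefh.
Rule 3 (final cluster simplification): /h/ is the second consonant of a word-final cluster /fh/, so it deletes. /badbazuviefh/ → badbazuvief.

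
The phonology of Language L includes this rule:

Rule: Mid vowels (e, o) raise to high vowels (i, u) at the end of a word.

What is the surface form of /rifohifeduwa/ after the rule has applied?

No segment of /rifohifeduwa/ meets the structural description of the rule, so the form surfaces unchanged.

rifohifeduwa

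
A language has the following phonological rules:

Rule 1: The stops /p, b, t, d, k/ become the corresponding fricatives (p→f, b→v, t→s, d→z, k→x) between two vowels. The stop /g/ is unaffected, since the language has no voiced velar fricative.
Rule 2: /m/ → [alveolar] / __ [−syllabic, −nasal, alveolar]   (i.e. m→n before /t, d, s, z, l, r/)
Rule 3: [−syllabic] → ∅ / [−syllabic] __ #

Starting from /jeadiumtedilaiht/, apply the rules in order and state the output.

Rule 1 (intervocalic spirantization): /d/ is a stop between vowels /a/ and /i/, so it spirantizes to the fricative [z]. /d/ is a stop between vowels /e/ and /i/, so it spirantizes to the fricative [z]. /jeadiumtedilaiht/ → jeaziumtezilaiht.
Rule 2 (nasal place assimilation): /m/ precedes the alveolar consonant /t/, so it assimilates in place to [n]. /jeaziumtezilaiht/ → jeaziuntezilaiht.
Rule 3 (final cluster simplification): /t/ is the second consonant of a word-final cluster /ht/, so it deletes. /jeaziuntezilaiht/ → jeaziuntezilaih.

jeaziuntezilaih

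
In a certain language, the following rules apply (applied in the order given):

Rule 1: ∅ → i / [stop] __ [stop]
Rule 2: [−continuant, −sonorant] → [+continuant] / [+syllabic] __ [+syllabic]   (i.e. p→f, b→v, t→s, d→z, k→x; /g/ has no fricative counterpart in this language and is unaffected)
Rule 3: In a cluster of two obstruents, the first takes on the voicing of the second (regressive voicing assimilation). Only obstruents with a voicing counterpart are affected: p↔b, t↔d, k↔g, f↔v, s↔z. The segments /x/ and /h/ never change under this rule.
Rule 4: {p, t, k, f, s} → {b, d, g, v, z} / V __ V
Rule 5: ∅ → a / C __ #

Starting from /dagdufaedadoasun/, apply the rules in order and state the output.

dagizuvaezazoazuna

Rule 1 (stop-cluster i-epenthesis): /g/ and /d/ form a stop–stop cluster, so [i] is inserted between them. /dagdufaedadoasun/ → dagidufaedadoasun.
Rule 2 (intervocalic spirantization): /d/ is a stop between vowels /i/ and /u/, so it spirantizes to the fricative [z]. /d/ is a stop between vowels /e/ and /a/, so it spirantizes to the fricative [z]. /d/ is a stop between vowels /a/ and /o/, so it spirantizes to the fricative [z]. /dagidufaedadoasun/ → dagizufaezazoasun.
Rule 3 (regressive voicing assimilation): no segment meets the environment; /dagizufaezazoasun/ is unchanged.
Rule 4 (intervocalic voicing): /f/ is a voiceless obstruent between vowels /u/ and /a/, so it voices to [v]. /s/ is a voiceless obstruent between vowels /a/ and /u/, so it voices to [z]. /dagizufaezazoasun/ → dagizuvaezazoazun.
Rule 5 (final a-epenthesis): the form ends in the consonant /n/, so [a] is inserted word-finally. /dagizuvaezazoazun/ → dagizuvaezazoazuna.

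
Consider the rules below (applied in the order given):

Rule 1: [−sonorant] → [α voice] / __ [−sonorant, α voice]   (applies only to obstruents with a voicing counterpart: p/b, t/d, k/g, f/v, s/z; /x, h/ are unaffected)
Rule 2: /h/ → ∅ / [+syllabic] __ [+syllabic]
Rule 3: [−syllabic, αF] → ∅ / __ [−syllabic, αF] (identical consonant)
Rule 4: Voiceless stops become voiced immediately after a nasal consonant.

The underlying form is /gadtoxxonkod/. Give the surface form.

Rule 1 (regressive voicing assimilation): /d/ precedes the voiceless obstruent /t/, so it devoices to [t] by assimilation. /gadtoxxonkod/ → gattoxxonkod.
Rule 2 (intervocalic h-deletion): no segment meets the environment; /gattoxxonkod/ is unchanged.
Rule 3 (degemination): /tt/ is a geminate; the first /t/ deletes. /xx/ is a geminate; the first /x/ deletes. /gattoxxonkod/ → gatoxonkod.
Rule 4 (post-nasal voicing): /k/ is a voiceless stop immediately after the nasal /n/, so it voices to [g]. /gatoxonkod/ → gatoxongod.

gatoxongod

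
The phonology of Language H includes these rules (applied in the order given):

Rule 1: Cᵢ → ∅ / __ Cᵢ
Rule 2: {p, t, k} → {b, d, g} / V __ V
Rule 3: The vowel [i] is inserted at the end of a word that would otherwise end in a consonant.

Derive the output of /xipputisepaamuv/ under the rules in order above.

xibudisebaamuvi

Rule 1 (degemination): /pp/ is a geminate; the first /p/ deletes. /xipputisepaamuv/ → xiputisepaamuv.
Rule 2 (intervocalic voicing): /p/ is a voiceless stop between vowels /i/ and /u/, so it voices to [b]. /t/ is a voiceless stop between vowels /u/ and /i/, so it voices to [d]. /p/ is a voiceless stop between vowels /e/ and /a/, so it voices to [b]. /xiputisepaamuv/ → xibudisebaamuv.
Rule 3 (final i-epenthesis): the form ends in the consonant /v/, so [i] is inserted word-finally. /xibudisebaamuv/ → xibudisebaamuvi.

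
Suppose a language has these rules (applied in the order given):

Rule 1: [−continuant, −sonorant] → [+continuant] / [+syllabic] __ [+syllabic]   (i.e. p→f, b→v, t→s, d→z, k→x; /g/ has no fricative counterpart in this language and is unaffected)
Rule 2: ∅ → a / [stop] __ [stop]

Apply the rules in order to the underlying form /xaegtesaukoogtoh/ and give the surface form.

Rule 1 (intervocalic spirantization): /k/ is a stop between vowels /u/ and /o/, so it spirantizes to the fricative [x]. /xaegtesaukoogtoh/ → xaegtesauxoogtoh.
Rule 2 (stop-cluster a-epenthesis): /g/ and /t/ form a stop–stop cluster, so [a] is inserted between them. /g/ and /t/ form a stop–stop cluster, so [a] is inserted between them. /xaegtesauxoogtoh/ → xaegatesauxoogatoh.

xaegatesauxoogatoh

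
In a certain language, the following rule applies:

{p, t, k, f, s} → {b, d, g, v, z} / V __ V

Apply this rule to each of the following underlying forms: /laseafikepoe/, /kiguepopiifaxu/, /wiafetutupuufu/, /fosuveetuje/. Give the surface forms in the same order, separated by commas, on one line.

lazeavigeboe, kiguebobiivaxu, wiavedudubuuvu, fozuveeduje

/laseafikepoe/: /s/ is a voiceless obstruent between vowels /a/ and /e/, so it voices to [z]. /f/ is a voiceless obstruent between vowels /a/ and /i/, so it voices to [v]. /k/ is a voiceless obstruent between vowels /i/ and /e/, so it voices to [g]. /p/ is a voiceless obstruent between vowels /e/ and /o/, so it voices to [b]. → [lazeavigeboe].
/kiguepopiifaxu/: /p/ is a voiceless obstruent between vowels /e/ and /o/, so it voices to [b]. /p/ is a voiceless obstruent between vowels /o/ and /i/, so it voices to [b]. /f/ is a voiceless obstruent between vowels /i/ and /a/, so it voices to [v]. → [kiguebobiivaxu].
/wiafetutupuufu/: /f/ is a voiceless obstruent between vowels /a/ and /e/, so it voices to [v]. /t/ is a voiceless obstruent between vowels /e/ and /u/, so it voices to [d]. /t/ is a voiceless obstruent between vowels /u/ and /u/, so it voices to [d]. /p/ is a voiceless obstruent between vowels /u/ and /u/, so it voices to [b]. /f/ is a voiceless obstruent between vowels /u/ and /u/, so it voices to [v]. → [wiavedudubuuvu].
/fosuveetuje/: /s/ is a voiceless obstruent between vowels /o/ and /u/, so it voices to [z]. /t/ is a voiceless obstruent between vowels /e/ and /u/, so it voices to [d]. → [fozuveeduje].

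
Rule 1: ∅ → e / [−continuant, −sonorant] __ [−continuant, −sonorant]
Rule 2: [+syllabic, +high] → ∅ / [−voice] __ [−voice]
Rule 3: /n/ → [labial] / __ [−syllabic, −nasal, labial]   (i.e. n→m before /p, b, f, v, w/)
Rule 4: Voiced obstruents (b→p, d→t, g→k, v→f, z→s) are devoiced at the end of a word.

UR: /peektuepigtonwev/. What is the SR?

peeketuepigetomwef

Rule 1 (stop-cluster e-epenthesis): /k/ and /t/ form a stop–stop cluster, so [e] is inserted between them. /g/ and /t/ form a stop–stop cluster, so [e] is inserted between them. /peektuepigtonwev/ → peeketuepigetonwev.
Rule 2 (high vowel syncope): no segment meets the environment; /peeketuepigetonwev/ is unchanged.
Rule 3 (nasal place assimilation): /n/ precedes the labial consonant /w/, so it assimilates in place to [m]. /peeketuepigetonwev/ → peeketuepigetomwev.
Rule 4 (final devoicing): /v/ is a voiced obstruent in word-final position, so it devoices to [f]. /peeketuepigetomwev/ → peeketuepigetomwef.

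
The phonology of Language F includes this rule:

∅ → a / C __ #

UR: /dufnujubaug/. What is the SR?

the form ends in the consonant /g/, so [a] is inserted word-finally.
Surface form: [dufnujubauga].

dufnujubauga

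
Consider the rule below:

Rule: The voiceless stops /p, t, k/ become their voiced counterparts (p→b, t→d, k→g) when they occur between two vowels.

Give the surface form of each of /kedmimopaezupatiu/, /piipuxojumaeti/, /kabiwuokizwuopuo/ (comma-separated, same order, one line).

/kedmimopaezupatiu/: /p/ is a voiceless stop between vowels /o/ and /a/, so it voices to [b]. /p/ is a voiceless stop between vowels /u/ and /a/, so it voices to [b]. /t/ is a voiceless stop between vowels /a/ and /i/, so it voices to [d]. → [kedmimobaezubadiu].
/piipuxojumaeti/: /p/ is a voiceless stop between vowels /i/ and /u/, so it voices to [b]. /t/ is a voiceless stop between vowels /e/ and /i/, so it voices to [d]. → [piibuxojumaedi].
/kabiwuokizwuopuo/: /k/ is a voiceless stop between vowels /o/ and /i/, so it voices to [g]. /p/ is a voiceless stop between vowels /o/ and /u/, so it voices to [b]. → [kabiwuogizwuobuo].

kedmimobaezubadiu, piibuxojumaedi, kabiwuogizwuobuo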